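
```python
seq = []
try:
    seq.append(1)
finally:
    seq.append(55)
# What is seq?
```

Step-by-step execution trace:
1. try: `seq.append(1)` → seq = [1].
2. The try body completes without raising.
3. finally always runs: `seq.append(55)` → seq = [1, 55].
Result: [1, 55]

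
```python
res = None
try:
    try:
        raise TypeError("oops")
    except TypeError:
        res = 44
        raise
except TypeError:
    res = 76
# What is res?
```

Step-by-step execution trace:
1. Inner try: `raise TypeError("oops")` raises TypeError.
2. Inner `except TypeError` matches → res = 44.
3. bare `raise` re-raises the same TypeError.
4. Outer `except TypeError` matches → res = 76.
Result: 76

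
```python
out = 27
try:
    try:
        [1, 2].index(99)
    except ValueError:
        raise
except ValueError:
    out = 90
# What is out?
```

Step-by-step execution trace:
1. Inner try: `[1, 2].index(99)` raises ValueError.
2. Inner `except ValueError` matches; bare `raise` re-raises the same ValueError.
3. Outer `except ValueError` matches → out = 90.
Result: 90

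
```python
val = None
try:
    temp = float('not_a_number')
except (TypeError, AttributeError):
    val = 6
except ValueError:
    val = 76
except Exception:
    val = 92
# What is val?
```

Step-by-step execution trace:
1. `temp = float('not_a_number')` raises ValueError.
2. `except (TypeError, AttributeError)` does not match ValueError; skipped.
3. `except ValueError` matches (exact type match) → val = 76.
4. `except Exception` is not reached.
Result: 76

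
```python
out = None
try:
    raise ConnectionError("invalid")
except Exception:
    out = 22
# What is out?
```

Step-by-step execution trace:
1. `raise ConnectionError(...)` raises ConnectionError.
2. `except Exception` matches (ConnectionError is a subclass of Exception) → out = 22.
Result: 22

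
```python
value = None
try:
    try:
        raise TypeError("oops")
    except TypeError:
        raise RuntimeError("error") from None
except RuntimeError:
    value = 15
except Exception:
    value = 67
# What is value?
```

Step-by-step execution trace:
1. Inner try raises TypeError; inner `except TypeError` catches it.
2. `raise RuntimeError(...) from None` raises RuntimeError (from None suppresses __context__, but the active exception is still RuntimeError).
3. Outer `except RuntimeError` matches → value = 15.
4. `except Exception` is not reached.
Result: 15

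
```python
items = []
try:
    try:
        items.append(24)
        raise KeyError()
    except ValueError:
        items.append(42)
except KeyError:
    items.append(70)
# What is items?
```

Step-by-step execution trace:
1. Inner try: `items.append(24)` → items = [24].
2. `raise KeyError()` raises KeyError.
3. Inner `except ValueError` does not match KeyError; exception propagates to outer try.
4. Outer `except KeyError` matches → `items.append(70)` → items = [24, 70].
Result: [24, 70]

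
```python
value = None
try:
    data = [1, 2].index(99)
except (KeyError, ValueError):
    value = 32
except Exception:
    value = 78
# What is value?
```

Step-by-step execution trace:
1. `data = [1, 2].index(99)` raises ValueError.
2. `except (KeyError, ValueError)` matches (ValueError is in the tuple) → value = 32.
3. `except Exception` is not reached.
Result: 32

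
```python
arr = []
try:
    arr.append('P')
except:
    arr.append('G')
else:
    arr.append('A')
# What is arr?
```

Step-by-step execution trace:
1. try: `arr.append('P')` → arr = ['P']. No exception raised.
2. `except` is skipped.
3. `else` runs (try completed without exception): `arr.append('A')` → arr = ['P', 'A'].
Result: ['P', 'A']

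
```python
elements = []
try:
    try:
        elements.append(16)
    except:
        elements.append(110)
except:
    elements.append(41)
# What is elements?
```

Step-by-step execution trace:
1. Inner try: `elements.append(16)` → elements = [16]. No exception raised.
2. Inner `except` is skipped.
3. Inner try completes normally; outer `except` is skipped.
Result: [16]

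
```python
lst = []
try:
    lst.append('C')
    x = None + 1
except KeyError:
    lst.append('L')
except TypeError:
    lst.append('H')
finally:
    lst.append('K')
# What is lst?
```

Step-by-step execution trace:
1. try: `lst.append('C')` → lst = ['C'].
2. `x = None + 1` raises TypeError.
3. `except KeyError` does not match TypeError; skipped.
4. `except TypeError` matches → `lst.append('H')` → lst = ['C', 'H'].
5. finally always runs: `lst.append('K')` → lst = ['C', 'H', 'K'].
Result: ['C', 'H', 'K']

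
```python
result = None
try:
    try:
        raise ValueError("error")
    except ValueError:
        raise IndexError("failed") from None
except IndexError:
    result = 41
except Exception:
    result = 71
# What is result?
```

Step-by-step execution trace:
1. Inner try raises ValueError; inner `except ValueError` catches it.
2. `raise IndexError(...) from None` raises IndexError (from None suppresses __context__, but the active exception is still IndexError).
3. Outer `except IndexError` matches → result = 41.
4. `except Exception` is not reached.
Result: 41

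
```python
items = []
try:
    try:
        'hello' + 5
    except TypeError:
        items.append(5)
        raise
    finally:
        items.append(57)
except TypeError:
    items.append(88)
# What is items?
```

Step-by-step execution trace:
1. Inner try: `'hello' + 5` raises TypeError.
2. Inner `except TypeError` matches → `items.append(5)` → items = [5].
3. bare `raise` re-raises TypeError.
4. Inner `finally` runs during unwinding: `items.append(57)` → items = [5, 57].
5. Outer `except TypeError` matches → `items.append(88)` → items = [5, 57, 88].
Result: [5, 57, 88]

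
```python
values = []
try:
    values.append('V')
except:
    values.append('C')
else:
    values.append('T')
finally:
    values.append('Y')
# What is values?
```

Step-by-step execution trace:
1. try: `values.append('V')` → values = ['V']. No exception raised.
2. `except` is skipped.
3. `else` runs: `values.append('T')` → values = ['V', 'T'].
4. `finally` always runs: `values.append('Y')` → values = ['V', 'T', 'Y'].
Result: ['V', 'T', 'Y']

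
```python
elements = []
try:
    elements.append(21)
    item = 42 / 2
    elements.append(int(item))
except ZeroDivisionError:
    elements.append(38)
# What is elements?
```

Step-by-step execution trace:
1. try: `elements.append(21)` → elements = [21].
2. `item = 42 / 2` → item = 21.0. No exception raised.
3. `elements.append(int(item))` → elements = [21, 21].
4. `except ZeroDivisionError` is skipped (no exception was raised).
Result: [21, 21]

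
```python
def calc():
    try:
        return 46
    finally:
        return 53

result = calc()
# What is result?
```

Step-by-step execution trace:
1. `calc()` enters try: `return 46` sets pending return value 46.
2. Before returning, `finally: return 53` runs and overrides the pending return.
3. calc() returns 53 → result = 53.
Result: 53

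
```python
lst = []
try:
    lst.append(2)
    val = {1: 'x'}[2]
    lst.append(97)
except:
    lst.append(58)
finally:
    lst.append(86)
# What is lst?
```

Step-by-step execution trace:
1. try: `lst.append(2)` → lst = [2].
2. `val = {1: 'x'}[2]` raises KeyError; `lst.append(97)` is not reached.
3. bare `except` matches → `lst.append(58)` → lst = [2, 58].
4. finally always runs: `lst.append(86)` → lst = [2, 58, 86].
Result: [2, 58, 86]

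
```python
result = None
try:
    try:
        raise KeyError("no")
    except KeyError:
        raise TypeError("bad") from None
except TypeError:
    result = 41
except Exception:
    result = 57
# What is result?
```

Step-by-step execution trace:
1. Inner try raises KeyError; inner `except KeyError` catches it.
2. `raise TypeError(...) from None` raises TypeError (from None suppresses __context__, but the active exception is still TypeError).
3. Outer `except TypeError` matches → result = 41.
4. `except Exception` is not reached.
Result: 41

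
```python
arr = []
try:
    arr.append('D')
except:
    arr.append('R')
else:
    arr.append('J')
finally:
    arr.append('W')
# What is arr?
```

Step-by-step execution trace:
1. try: `arr.append('D')` → arr = ['D']. No exception raised.
2. `except` is skipped.
3. `else` runs: `arr.append('J')` → arr = ['D', 'J'].
4. `finally` always runs: `arr.append('W')` → arr = ['D', 'J', 'W'].
Result: ['D', 'J', 'W']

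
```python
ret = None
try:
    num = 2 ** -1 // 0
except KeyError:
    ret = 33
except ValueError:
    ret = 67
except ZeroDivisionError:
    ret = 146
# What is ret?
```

Step-by-step execution trace:
1. `num = 2 ** -1 // 0` raises ZeroDivisionError.
2. `except KeyError` does not match ZeroDivisionError; skipped.
3. `except ValueError` does not match ZeroDivisionError; skipped.
4. `except ZeroDivisionError` matches → ret = 146.
Result: 146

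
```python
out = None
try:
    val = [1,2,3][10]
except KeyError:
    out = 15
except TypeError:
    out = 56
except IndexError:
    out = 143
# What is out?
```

Step-by-step execution trace:
1. `val = [1,2,3][10]` raises IndexError.
2. `except KeyError` does not match IndexError; skipped.
3. `except TypeError` does not match IndexError; skipped.
4. `except IndexError` matches → out = 143.
Result: 143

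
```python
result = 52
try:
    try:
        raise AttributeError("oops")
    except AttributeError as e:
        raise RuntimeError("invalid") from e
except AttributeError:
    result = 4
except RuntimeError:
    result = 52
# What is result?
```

Step-by-step execution trace:
1. Inner try raises AttributeError; inner `except AttributeError as e` catches it.
2. `raise RuntimeError(...) from e` raises RuntimeError (AttributeError is attached as __cause__, but only RuntimeError is active).
3. Outer `except AttributeError` does not match RuntimeError; skipped.
4. Outer `except RuntimeError` matches → result = 52.
Result: 52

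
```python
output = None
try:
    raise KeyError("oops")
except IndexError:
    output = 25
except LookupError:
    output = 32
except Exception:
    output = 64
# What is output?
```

Step-by-step execution trace:
1. `raise KeyError(...)` raises KeyError.
2. `except IndexError` does not match (KeyError is not a subclass of IndexError); skipped.
3. `except LookupError` matches (KeyError is a subclass of LookupError) → output = 32.
4. `except Exception` is not reached.
Result: 32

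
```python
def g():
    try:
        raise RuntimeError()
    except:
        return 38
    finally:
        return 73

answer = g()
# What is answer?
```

Step-by-step execution trace:
1. `g()` enters try: `raise RuntimeError()` raises RuntimeError.
2. bare `except` matches → `return 38` sets pending return value 38.
3. Before returning, `finally: return 73` runs and overrides the pending return.
4. g() returns 73 → answer = 73.
Result: 73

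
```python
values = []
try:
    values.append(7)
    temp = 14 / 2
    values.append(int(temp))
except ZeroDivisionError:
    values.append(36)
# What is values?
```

Step-by-step execution trace:
1. try: `values.append(7)` → values = [7].
2. `temp = 14 / 2` → temp = 7.0. No exception raised.
3. `values.append(int(temp))` → values = [7, 7].
4. `except ZeroDivisionError` is skipped (no exception was raised).
Result: [7, 7]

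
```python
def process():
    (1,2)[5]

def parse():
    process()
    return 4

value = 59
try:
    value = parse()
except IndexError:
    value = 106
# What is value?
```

Step-by-step execution trace:
1. value starts at 59.
2. try: `parse()` calls `process()`.
3. `process()` evaluates `(1,2)[5]`, which raises IndexError; it propagates through parse (uncaught).
4. `return 4` in parse is not reached; the assignment to value does not complete.
5. `except IndexError` matches → value = 106.
Result: 106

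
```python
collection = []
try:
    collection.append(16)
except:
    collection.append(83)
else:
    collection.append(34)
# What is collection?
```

Step-by-step execution trace:
1. try: `collection.append(16)` → collection = [16]. No exception raised.
2. `except` is skipped.
3. `else` runs (try completed without exception): `collection.append(34)` → collection = [16, 34].
Result: [16, 34]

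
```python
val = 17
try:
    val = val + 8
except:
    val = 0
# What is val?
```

Step-by-step execution trace:
1. val starts at 17.
2. try: `val = val + 8` → val = 25. No exception raised.
3. `except` is skipped.
Result: 25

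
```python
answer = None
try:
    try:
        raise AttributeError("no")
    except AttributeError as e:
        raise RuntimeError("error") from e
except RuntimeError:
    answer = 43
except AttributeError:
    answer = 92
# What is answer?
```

Step-by-step execution trace:
1. Inner try raises AttributeError; inner `except AttributeError as e` catches it.
2. `raise RuntimeError(...) from e` raises RuntimeError (AttributeError is attached as __cause__, but only RuntimeError is active).
3. Outer `except RuntimeError` matches → answer = 43.
4. `except AttributeError` is not reached.
Result: 43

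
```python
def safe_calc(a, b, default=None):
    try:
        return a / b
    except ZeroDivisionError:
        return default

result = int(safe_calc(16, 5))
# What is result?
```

Step-by-step execution trace:
1. `safe_calc(16, 5)` enters try: `return 16 / 5` → returns 3.2. No exception raised.
2. `except ZeroDivisionError` is skipped.
3. `int(3.2)` → 3 → result = 3.
Result: 3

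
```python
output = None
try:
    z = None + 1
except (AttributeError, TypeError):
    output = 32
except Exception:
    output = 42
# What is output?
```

Step-by-step execution trace:
1. `z = None + 1` raises TypeError.
2. `except (AttributeError, TypeError)` matches (TypeError is in the tuple) → output = 32.
3. `except Exception` is not reached.
Result: 32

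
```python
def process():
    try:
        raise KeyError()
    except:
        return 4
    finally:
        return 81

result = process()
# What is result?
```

Step-by-step execution trace:
1. `process()` enters try: `raise KeyError()` raises KeyError.
2. bare `except` matches → `return 4` sets pending return value 4.
3. Before returning, `finally: return 81` runs and overrides the pending return.
4. process() returns 81 → result = 81.
Result: 81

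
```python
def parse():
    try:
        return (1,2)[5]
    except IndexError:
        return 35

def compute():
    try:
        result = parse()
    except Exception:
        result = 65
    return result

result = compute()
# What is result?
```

Step-by-step execution trace:
1. `compute()` calls `parse()`.
2. In parse: `(1,2)[5]` raises IndexError; `except IndexError` catches it → returns 35.
3. In compute: `result = parse()` → result = 35. No exception reaches compute.
4. `except Exception` is skipped; compute returns 35.
5. result = 35.
Result: 35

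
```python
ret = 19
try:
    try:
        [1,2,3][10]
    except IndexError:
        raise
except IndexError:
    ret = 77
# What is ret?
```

Step-by-step execution trace:
1. Inner try: `[1,2,3][10]` raises IndexError.
2. Inner `except IndexError` matches; bare `raise` re-raises the same IndexError.
3. Outer `except IndexError` matches → ret = 77.
Result: 77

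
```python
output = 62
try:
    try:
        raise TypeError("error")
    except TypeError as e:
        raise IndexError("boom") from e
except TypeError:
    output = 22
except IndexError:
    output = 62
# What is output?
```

Step-by-step execution trace:
1. Inner try raises TypeError; inner `except TypeError as e` catches it.
2. `raise IndexError(...) from e` raises IndexError (TypeError is attached as __cause__, but only IndexError is active).
3. Outer `except TypeError` does not match IndexError; skipped.
4. Outer `except IndexError` matches → output = 62.
Result: 62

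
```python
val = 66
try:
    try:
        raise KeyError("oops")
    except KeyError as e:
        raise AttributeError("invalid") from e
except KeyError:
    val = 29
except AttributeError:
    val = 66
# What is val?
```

Step-by-step execution trace:
1. Inner try raises KeyError; inner `except KeyError as e` catches it.
2. `raise AttributeError(...) from e` raises AttributeError (KeyError is attached as __cause__, but only AttributeError is active).
3. Outer `except KeyError` does not match AttributeError; skipped.
4. Outer `except AttributeError` matches → val = 66.
Result: 66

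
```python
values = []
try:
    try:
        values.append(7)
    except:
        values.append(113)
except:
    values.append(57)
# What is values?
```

Step-by-step execution trace:
1. Inner try: `values.append(7)` → values = [7]. No exception raised.
2. Inner `except` is skipped.
3. Inner try completes normally; outer `except` is skipped.
Result: [7]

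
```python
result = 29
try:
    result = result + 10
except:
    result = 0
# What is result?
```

Step-by-step execution trace:
1. result starts at 29.
2. try: `result = result + 10` → result = 39. No exception raised.
3. `except` is skipped.
Result: 39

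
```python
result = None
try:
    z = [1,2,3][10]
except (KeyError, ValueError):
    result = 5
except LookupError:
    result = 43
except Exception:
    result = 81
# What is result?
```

Step-by-step execution trace:
1. `z = [1,2,3][10]` raises IndexError.
2. `except (KeyError, ValueError)` does not match IndexError; skipped.
3. `except LookupError` matches (IndexError is a subclass of LookupError) → result = 43.
4. `except Exception` is not reached.
Result: 43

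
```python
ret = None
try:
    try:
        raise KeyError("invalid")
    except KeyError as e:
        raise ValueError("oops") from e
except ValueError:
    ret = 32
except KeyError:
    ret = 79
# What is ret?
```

Step-by-step execution trace:
1. Inner try raises KeyError; inner `except KeyError as e` catches it.
2. `raise ValueError(...) from e` raises ValueError (KeyError is attached as __cause__, but only ValueError is active).
3. Outer `except ValueError` matches → ret = 32.
4. `except KeyError` is not reached.
Result: 32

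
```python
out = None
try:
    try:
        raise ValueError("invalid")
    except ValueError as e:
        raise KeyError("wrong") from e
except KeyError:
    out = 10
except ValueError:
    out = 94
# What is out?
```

Step-by-step execution trace:
1. Inner try raises ValueError; inner `except ValueError as e` catches it.
2. `raise KeyError(...) from e` raises KeyError (ValueError is attached as __cause__, but only KeyError is active).
3. Outer `except KeyError` matches → out = 10.
4. `except ValueError` is not reached.
Result: 10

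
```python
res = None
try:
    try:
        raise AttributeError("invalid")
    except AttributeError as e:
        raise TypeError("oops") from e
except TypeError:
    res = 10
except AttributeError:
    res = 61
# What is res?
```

Step-by-step execution trace:
1. Inner try raises AttributeError; inner `except AttributeError as e` catches it.
2. `raise TypeError(...) from e` raises TypeError (AttributeError is attached as __cause__, but only TypeError is active).
3. Outer `except TypeError` matches → res = 10.
4. `except AttributeError` is not reached.
Result: 10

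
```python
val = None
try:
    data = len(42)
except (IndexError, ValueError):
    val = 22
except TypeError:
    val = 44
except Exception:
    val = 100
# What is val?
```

Step-by-step execution trace:
1. `data = len(42)` raises TypeError.
2. `except (IndexError, ValueError)` does not match TypeError; skipped.
3. `except TypeError` matches (exact type match) → val = 44.
4. `except Exception` is not reached.
Result: 44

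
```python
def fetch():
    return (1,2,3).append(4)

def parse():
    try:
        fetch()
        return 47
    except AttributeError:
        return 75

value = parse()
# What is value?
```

Step-by-step execution trace:
1. `parse()` calls `fetch()`.
2. `fetch()` evaluates `(1,2,3).append(4)`, which raises AttributeError; it propagates to the caller.
3. `return 47` is not reached.
4. `except AttributeError` in parse matches → returns 75.
5. value = 75.
Result: 75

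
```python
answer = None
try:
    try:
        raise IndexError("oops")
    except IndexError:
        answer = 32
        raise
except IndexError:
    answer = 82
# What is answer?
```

Step-by-step execution trace:
1. Inner try: `raise IndexError("oops")` raises IndexError.
2. Inner `except IndexError` matches → answer = 32.
3. bare `raise` re-raises the same IndexError.
4. Outer `except IndexError` matches → answer = 82.
Result: 82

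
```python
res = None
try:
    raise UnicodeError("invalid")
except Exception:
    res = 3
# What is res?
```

Step-by-step execution trace:
1. `raise UnicodeError(...)` raises UnicodeError.
2. `except Exception` matches (UnicodeError is a subclass of Exception) → res = 3.
Result: 3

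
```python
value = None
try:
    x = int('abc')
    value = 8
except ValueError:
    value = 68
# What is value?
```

Step-by-step execution trace:
1. `x = int('abc')` raises ValueError.
2. `value = 8` is not reached.
3. `except ValueError` matches → value = 68.
Result: 68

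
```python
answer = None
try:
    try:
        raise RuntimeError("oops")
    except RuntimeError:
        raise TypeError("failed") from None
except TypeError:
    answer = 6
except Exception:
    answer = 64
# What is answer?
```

Step-by-step execution trace:
1. Inner try raises RuntimeError; inner `except RuntimeError` catches it.
2. `raise TypeError(...) from None` raises TypeError (from None suppresses __context__, but the active exception is still TypeError).
3. Outer `except TypeError` matches → answer = 6.
4. `except Exception` is not reached.
Result: 6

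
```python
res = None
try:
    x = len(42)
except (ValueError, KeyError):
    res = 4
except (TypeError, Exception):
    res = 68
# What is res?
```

Step-by-step execution trace:
1. `x = len(42)` raises TypeError.
2. `except (ValueError, KeyError)` does not match TypeError; skipped.
3. `except (TypeError, Exception)` matches (TypeError is in the tuple) → res = 68.
Result: 68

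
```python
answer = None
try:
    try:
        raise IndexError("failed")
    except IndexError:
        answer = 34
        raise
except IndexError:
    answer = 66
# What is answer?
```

Step-by-step execution trace:
1. Inner try: `raise IndexError("failed")` raises IndexError.
2. Inner `except IndexError` matches → answer = 34.
3. bare `raise` re-raises the same IndexError.
4. Outer `except IndexError` matches → answer = 66.
Result: 66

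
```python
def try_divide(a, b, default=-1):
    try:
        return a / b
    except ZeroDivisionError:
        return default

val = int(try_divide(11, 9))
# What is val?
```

Step-by-step execution trace:
1. `try_divide(11, 9)` enters try: `return 11 / 9` → returns 1.2222222222222223. No exception raised.
2. `except ZeroDivisionError` is skipped.
3. `int(1.2222222222222223)` → 1 → val = 1.
Result: 1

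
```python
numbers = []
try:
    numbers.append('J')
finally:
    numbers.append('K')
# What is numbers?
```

Step-by-step execution trace:
1. try: `numbers.append('J')` → numbers = ['J'].
2. The try body completes without raising.
3. finally always runs: `numbers.append('K')` → numbers = ['J', 'K'].
Result: ['J', 'K']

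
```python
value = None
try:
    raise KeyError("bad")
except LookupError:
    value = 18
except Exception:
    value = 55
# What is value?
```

Step-by-step execution trace:
1. `raise KeyError(...)` raises KeyError.
2. `except LookupError` matches (KeyError is a subclass of LookupError) → value = 18.
3. `except Exception` is not reached.
Result: 18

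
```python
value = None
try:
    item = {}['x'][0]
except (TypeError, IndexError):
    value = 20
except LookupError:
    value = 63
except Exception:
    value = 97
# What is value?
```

Step-by-step execution trace:
1. `item = {}['x'][0]` raises KeyError.
2. `except (TypeError, IndexError)` does not match KeyError; skipped.
3. `except LookupError` matches (KeyError is a subclass of LookupError) → value = 63.
4. `except Exception` is not reached.
Result: 63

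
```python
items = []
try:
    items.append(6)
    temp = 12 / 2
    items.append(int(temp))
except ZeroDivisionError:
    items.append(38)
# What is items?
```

Step-by-step execution trace:
1. try: `items.append(6)` → items = [6].
2. `temp = 12 / 2` → temp = 6.0. No exception raised.
3. `items.append(int(temp))` → items = [6, 6].
4. `except ZeroDivisionError` is skipped (no exception was raised).
Result: [6, 6]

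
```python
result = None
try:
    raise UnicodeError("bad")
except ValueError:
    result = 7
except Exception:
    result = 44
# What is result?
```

Step-by-step execution trace:
1. `raise UnicodeError(...)` raises UnicodeError.
2. `except ValueError` matches (UnicodeError is a subclass of ValueError) → result = 7.
3. `except Exception` is not reached.
Result: 7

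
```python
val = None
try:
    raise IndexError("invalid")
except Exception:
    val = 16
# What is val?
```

Step-by-step execution trace:
1. `raise IndexError(...)` raises IndexError.
2. `except Exception` matches (IndexError is a subclass of Exception) → val = 16.
Result: 16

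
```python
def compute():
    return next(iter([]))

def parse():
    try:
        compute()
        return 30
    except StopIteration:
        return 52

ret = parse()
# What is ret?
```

Step-by-step execution trace:
1. `parse()` calls `compute()`.
2. `compute()` evaluates `next(iter([]))`, which raises StopIteration; it propagates to the caller.
3. `return 30` is not reached.
4. `except StopIteration` in parse matches → returns 52.
5. ret = 52.
Result: 52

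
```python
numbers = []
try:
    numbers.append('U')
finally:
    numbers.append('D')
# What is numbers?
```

Step-by-step execution trace:
1. try: `numbers.append('U')` → numbers = ['U'].
2. The try body completes without raising.
3. finally always runs: `numbers.append('D')` → numbers = ['U', 'D'].
Result: ['U', 'D']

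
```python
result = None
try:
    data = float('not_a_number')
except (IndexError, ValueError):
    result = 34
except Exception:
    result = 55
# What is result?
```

Step-by-step execution trace:
1. `data = float('not_a_number')` raises ValueError.
2. `except (IndexError, ValueError)` matches (ValueError is in the tuple) → result = 34.
3. `except Exception` is not reached.
Result: 34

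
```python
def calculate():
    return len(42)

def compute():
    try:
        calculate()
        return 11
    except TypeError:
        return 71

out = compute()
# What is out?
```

Step-by-step execution trace:
1. `compute()` calls `calculate()`.
2. `calculate()` evaluates `len(42)`, which raises TypeError; it propagates to the caller.
3. `return 11` is not reached.
4. `except TypeError` in compute matches → returns 71.
5. out = 71.
Result: 71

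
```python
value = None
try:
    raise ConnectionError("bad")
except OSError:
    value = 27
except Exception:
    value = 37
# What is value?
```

Step-by-step execution trace:
1. `raise ConnectionError(...)` raises ConnectionError.
2. `except OSError` matches (ConnectionError is a subclass of OSError) → value = 27.
3. `except Exception` is not reached.
Result: 27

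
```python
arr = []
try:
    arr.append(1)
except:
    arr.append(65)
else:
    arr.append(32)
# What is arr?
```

Step-by-step execution trace:
1. try: `arr.append(1)` → arr = [1]. No exception raised.
2. `except` is skipped.
3. `else` runs (try completed without exception): `arr.append(32)` → arr = [1, 32].
Result: [1, 32]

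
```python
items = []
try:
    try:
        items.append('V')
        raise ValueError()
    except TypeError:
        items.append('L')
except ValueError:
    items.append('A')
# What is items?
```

Step-by-step execution trace:
1. Inner try: `items.append('V')` → items = ['V'].
2. `raise ValueError()` raises ValueError.
3. Inner `except TypeError` does not match ValueError; exception propagates to outer try.
4. Outer `except ValueError` matches → `items.append('A')` → items = ['V', 'A'].
Result: ['V', 'A']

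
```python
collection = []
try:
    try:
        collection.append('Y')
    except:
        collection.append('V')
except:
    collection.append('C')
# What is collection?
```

Step-by-step execution trace:
1. Inner try: `collection.append('Y')` → collection = ['Y']. No exception raised.
2. Inner `except` is skipped.
3. Inner try completes normally; outer `except` is skipped.
Result: ['Y']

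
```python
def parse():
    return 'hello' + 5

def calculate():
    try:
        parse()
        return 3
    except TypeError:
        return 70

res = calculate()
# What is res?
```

Step-by-step execution trace:
1. `calculate()` calls `parse()`.
2. `parse()` evaluates `'hello' + 5`, which raises TypeError; it propagates to the caller.
3. `return 3` is not reached.
4. `except TypeError` in calculate matches → returns 70.
5. res = 70.
Result: 70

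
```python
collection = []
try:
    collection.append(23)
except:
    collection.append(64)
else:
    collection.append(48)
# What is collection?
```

Step-by-step execution trace:
1. try: `collection.append(23)` → collection = [23]. No exception raised.
2. `except` is skipped.
3. `else` runs (try completed without exception): `collection.append(48)` → collection = [23, 48].
Result: [23, 48]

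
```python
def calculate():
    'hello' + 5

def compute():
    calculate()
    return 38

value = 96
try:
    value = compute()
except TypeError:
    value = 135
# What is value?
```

Step-by-step execution trace:
1. value starts at 96.
2. try: `compute()` calls `calculate()`.
3. `calculate()` evaluates `'hello' + 5`, which raises TypeError; it propagates through compute (uncaught).
4. `return 38` in compute is not reached; the assignment to value does not complete.
5. `except TypeError` matches → value = 135.
Result: 135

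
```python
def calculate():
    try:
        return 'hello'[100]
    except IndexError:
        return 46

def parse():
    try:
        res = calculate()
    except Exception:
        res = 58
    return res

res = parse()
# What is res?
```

Step-by-step execution trace:
1. `parse()` calls `calculate()`.
2. In calculate: `'hello'[100]` raises IndexError; `except IndexError` catches it → returns 46.
3. In parse: `res = calculate()` → res = 46. No exception reaches parse.
4. `except Exception` is skipped; parse returns 46.
5. res = 46.
Result: 46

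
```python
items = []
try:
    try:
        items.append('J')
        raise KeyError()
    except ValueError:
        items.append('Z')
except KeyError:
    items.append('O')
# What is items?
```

Step-by-step execution trace:
1. Inner try: `items.append('J')` → items = ['J'].
2. `raise KeyError()` raises KeyError.
3. Inner `except ValueError` does not match KeyError; exception propagates to outer try.
4. Outer `except KeyError` matches → `items.append('O')` → items = ['J', 'O'].
Result: ['J', 'O']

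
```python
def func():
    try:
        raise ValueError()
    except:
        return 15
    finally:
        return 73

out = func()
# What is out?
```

Step-by-step execution trace:
1. `func()` enters try: `raise ValueError()` raises ValueError.
2. bare `except` matches → `return 15` sets pending return value 15.
3. Before returning, `finally: return 73` runs and overrides the pending return.
4. func() returns 73 → out = 73.
Result: 73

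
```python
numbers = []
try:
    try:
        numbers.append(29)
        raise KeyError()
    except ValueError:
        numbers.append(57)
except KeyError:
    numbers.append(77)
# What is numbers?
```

Step-by-step execution trace:
1. Inner try: `numbers.append(29)` → numbers = [29].
2. `raise KeyError()` raises KeyError.
3. Inner `except ValueError` does not match KeyError; exception propagates to outer try.
4. Outer `except KeyError` matches → `numbers.append(77)` → numbers = [29, 77].
Result: [29, 77]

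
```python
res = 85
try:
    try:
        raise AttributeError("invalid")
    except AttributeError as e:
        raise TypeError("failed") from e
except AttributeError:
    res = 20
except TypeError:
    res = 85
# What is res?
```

Step-by-step execution trace:
1. Inner try raises AttributeError; inner `except AttributeError as e` catches it.
2. `raise TypeError(...) from e` raises TypeError (AttributeError is attached as __cause__, but only TypeError is active).
3. Outer `except AttributeError` does not match TypeError; skipped.
4. Outer `except TypeError` matches → res = 85.
Result: 85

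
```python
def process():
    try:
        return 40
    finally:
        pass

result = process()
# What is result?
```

Step-by-step execution trace:
1. `process()` enters try: `return 40` sets pending return value 40.
2. Before returning, `finally: pass` runs (no effect).
3. process() returns 40 → result = 40.
Result: 40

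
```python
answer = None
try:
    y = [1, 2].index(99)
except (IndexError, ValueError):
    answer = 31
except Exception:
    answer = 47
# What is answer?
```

Step-by-step execution trace:
1. `y = [1, 2].index(99)` raises ValueError.
2. `except (IndexError, ValueError)` matches (ValueError is in the tuple) → answer = 31.
3. `except Exception` is not reached.
Result: 31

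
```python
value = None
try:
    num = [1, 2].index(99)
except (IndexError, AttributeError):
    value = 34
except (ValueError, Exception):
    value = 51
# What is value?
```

Step-by-step execution trace:
1. `num = [1, 2].index(99)` raises ValueError.
2. `except (IndexError, AttributeError)` does not match ValueError; skipped.
3. `except (ValueError, Exception)` matches (ValueError is in the tuple) → value = 51.
Result: 51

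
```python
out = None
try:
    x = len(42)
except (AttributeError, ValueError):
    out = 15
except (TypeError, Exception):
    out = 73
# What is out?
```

Step-by-step execution trace:
1. `x = len(42)` raises TypeError.
2. `except (AttributeError, ValueError)` does not match TypeError; skipped.
3. `except (TypeError, Exception)` matches (TypeError is in the tuple) → out = 73.
Result: 73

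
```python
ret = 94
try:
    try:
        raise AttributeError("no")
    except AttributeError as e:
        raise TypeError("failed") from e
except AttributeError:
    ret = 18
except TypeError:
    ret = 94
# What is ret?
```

Step-by-step execution trace:
1. Inner try raises AttributeError; inner `except AttributeError as e` catches it.
2. `raise TypeError(...) from e` raises TypeError (AttributeError is attached as __cause__, but only TypeError is active).
3. Outer `except AttributeError` does not match TypeError; skipped.
4. Outer `except TypeError` matches → ret = 94.
Result: 94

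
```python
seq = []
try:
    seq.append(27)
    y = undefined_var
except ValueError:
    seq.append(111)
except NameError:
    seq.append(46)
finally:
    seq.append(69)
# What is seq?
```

Step-by-step execution trace:
1. try: `seq.append(27)` → seq = [27].
2. `y = undefined_var` raises NameError.
3. `except ValueError` does not match NameError; skipped.
4. `except NameError` matches → `seq.append(46)` → seq = [27, 46].
5. finally always runs: `seq.append(69)` → seq = [27, 46, 69].
Result: [27, 46, 69]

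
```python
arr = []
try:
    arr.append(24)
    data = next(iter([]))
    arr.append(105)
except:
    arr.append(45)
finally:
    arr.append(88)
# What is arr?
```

Step-by-step execution trace:
1. try: `arr.append(24)` → arr = [24].
2. `data = next(iter([]))` raises StopIteration; `arr.append(105)` is not reached.
3. bare `except` matches → `arr.append(45)` → arr = [24, 45].
4. finally always runs: `arr.append(88)` → arr = [24, 45, 88].
Result: [24, 45, 88]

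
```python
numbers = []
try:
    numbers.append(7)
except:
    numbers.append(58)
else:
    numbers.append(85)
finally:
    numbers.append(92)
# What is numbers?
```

Step-by-step execution trace:
1. try: `numbers.append(7)` → numbers = [7]. No exception raised.
2. `except` is skipped.
3. `else` runs: `numbers.append(85)` → numbers = [7, 85].
4. `finally` always runs: `numbers.append(92)` → numbers = [7, 85, 92].
Result: [7, 85, 92]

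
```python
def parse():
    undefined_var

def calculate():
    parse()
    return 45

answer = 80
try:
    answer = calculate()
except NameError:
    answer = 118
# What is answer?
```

Step-by-step execution trace:
1. answer starts at 80.
2. try: `calculate()` calls `parse()`.
3. `parse()` evaluates `undefined_var`, which raises NameError; it propagates through calculate (uncaught).
4. `return 45` in calculate is not reached; the assignment to answer does not complete.
5. `except NameError` matches → answer = 118.
Result: 118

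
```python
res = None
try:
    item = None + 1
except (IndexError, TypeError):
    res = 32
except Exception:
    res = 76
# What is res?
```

Step-by-step execution trace:
1. `item = None + 1` raises TypeError.
2. `except (IndexError, TypeError)` matches (TypeError is in the tuple) → res = 32.
3. `except Exception` is not reached.
Result: 32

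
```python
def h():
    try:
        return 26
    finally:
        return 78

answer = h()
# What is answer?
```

Step-by-step execution trace:
1. `h()` enters try: `return 26` sets pending return value 26.
2. Before returning, `finally: return 78` runs and overrides the pending return.
3. h() returns 78 → answer = 78.
Result: 78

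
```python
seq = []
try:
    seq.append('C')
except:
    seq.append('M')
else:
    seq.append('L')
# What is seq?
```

Step-by-step execution trace:
1. try: `seq.append('C')` → seq = ['C']. No exception raised.
2. `except` is skipped.
3. `else` runs (try completed without exception): `seq.append('L')` → seq = ['C', 'L'].
Result: ['C', 'L']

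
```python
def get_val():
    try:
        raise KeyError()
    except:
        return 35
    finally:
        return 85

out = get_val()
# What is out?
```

Step-by-step execution trace:
1. `get_val()` enters try: `raise KeyError()` raises KeyError.
2. bare `except` matches → `return 35` sets pending return value 35.
3. Before returning, `finally: return 85` runs and overrides the pending return.
4. get_val() returns 85 → out = 85.
Result: 85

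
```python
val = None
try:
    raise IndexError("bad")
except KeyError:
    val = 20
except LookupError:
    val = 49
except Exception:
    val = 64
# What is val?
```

Step-by-step execution trace:
1. `raise IndexError(...)` raises IndexError.
2. `except KeyError` does not match (IndexError is not a subclass of KeyError); skipped.
3. `except LookupError` matches (IndexError is a subclass of LookupError) → val = 49.
4. `except Exception` is not reached.
Result: 49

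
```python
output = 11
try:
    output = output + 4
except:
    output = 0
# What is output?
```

Step-by-step execution trace:
1. output starts at 11.
2. try: `output = output + 4` → output = 15. No exception raised.
3. `except` is skipped.
Result: 15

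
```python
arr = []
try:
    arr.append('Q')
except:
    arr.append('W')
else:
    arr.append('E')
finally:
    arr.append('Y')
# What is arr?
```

Step-by-step execution trace:
1. try: `arr.append('Q')` → arr = ['Q']. No exception raised.
2. `except` is skipped.
3. `else` runs: `arr.append('E')` → arr = ['Q', 'E'].
4. `finally` always runs: `arr.append('Y')` → arr = ['Q', 'E', 'Y'].
Result: ['Q', 'E', 'Y']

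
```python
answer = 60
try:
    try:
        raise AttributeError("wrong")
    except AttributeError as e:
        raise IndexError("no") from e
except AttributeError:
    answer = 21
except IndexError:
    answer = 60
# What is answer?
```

Step-by-step execution trace:
1. Inner try raises AttributeError; inner `except AttributeError as e` catches it.
2. `raise IndexError(...) from e` raises IndexError (AttributeError is attached as __cause__, but only IndexError is active).
3. Outer `except AttributeError` does not match IndexError; skipped.
4. Outer `except IndexError` matches → answer = 60.
Result: 60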